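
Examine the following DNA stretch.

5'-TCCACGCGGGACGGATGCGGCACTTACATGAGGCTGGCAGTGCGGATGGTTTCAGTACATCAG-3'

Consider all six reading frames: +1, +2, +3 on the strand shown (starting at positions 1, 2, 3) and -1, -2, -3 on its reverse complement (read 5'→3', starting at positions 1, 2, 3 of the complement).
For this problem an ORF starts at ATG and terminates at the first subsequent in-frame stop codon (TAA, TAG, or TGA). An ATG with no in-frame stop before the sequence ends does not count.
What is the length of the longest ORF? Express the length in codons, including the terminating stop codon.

3

Reverse complement (5'→3'): CTGATGTACTGAAACCATCCGCACTGCCAGCCTCATGTAAGTGCCGCATCCGTCCCGCGTGGA
Frame +1: TCC ACG CGG GAC GGA TGC GGC ACT TAC ATG AGG CTG GCA GTG CGG ATG GTT TCA GTA CAT CAG — no ATG→stop ORF.
Frame +2: CCA CGC GGG ACG GAT GCG GCA CTT ACA TGA GGC TGG CAG TGC GGA TGG TTT CAG TAC ATC — no ATG→stop ORF.
Frame +3: CAC GCG GGA CGG ATG CGG CAC TTA CAT GAG GCT GGC AGT GCG GAT GGT TTC AGT ACA TCA — no ATG→stop ORF.
Frame -1: CTG ATG TAC TGA AAC CAT CCG CAC TGC CAG CCT CAT GTA AGT GCC GCA TCC GTC CCG CGT GGA — ATG at 4, stop TGA at 10 → 9 nt.
Frame -2: TGA TGT ACT GAA ACC ATC CGC ACT GCC AGC CTC ATG TAA GTG CCG CAT CCG TCC CGC GTG — ATG at 35, stop TAA at 38 → 6 nt.
Frame -3: GAT GTA CTG AAA CCA TCC GCA CTG CCA GCC TCA TGT AAG TGC CGC ATC CGT CCC GCG TGG — no ATG→stop ORF.
Longest: frame -1, positions 4–12, 9 nt = 3 codons = 2 aa. → 3 codons.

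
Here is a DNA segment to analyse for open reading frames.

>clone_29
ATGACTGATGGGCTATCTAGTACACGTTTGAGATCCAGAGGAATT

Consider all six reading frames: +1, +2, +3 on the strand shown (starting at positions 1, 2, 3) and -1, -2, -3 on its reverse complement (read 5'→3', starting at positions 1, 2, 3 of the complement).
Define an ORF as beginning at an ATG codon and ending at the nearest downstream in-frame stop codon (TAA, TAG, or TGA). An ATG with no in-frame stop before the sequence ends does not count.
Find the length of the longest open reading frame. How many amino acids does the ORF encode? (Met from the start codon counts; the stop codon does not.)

Reverse complement (5'→3'): AATTCCTCTGGATCTCAAACGTGTACTAGATAGCCCATCAGTCAT
Frame +1: ATG ACT GAT GGG CTA TCT AGT ACA CGT TTG AGA TCC AGA GGA ATT — no ATG→stop ORF.
Frame +2: TGA CTG ATG GGC TAT CTA GTA CAC GTT TGA GAT CCA GAG GAA — ATG at 8, stop TGA at 29 → 24 nt.
Frame +3: GAC TGA TGG GCT ATC TAG TAC ACG TTT GAG ATC CAG AGG AAT — no ATG→stop ORF.
Frame -1: AAT TCC TCT GGA TCT CAA ACG TGT ACT AGA TAG CCC ATC AGT CAT — no ATG→stop ORF.
Frame -2: ATT CCT CTG GAT CTC AAA CGT GTA CTA GAT AGC CCA TCA GTC — no ATG→stop ORF.
Frame -3: TTC CTC TGG ATC TCA AAC GTG TAC TAG ATA GCC CAT CAG TCA — no ATG→stop ORF.
Longest: frame +2, positions 8–31, 24 nt = 8 codons = 7 aa. → 7 amino acids.

7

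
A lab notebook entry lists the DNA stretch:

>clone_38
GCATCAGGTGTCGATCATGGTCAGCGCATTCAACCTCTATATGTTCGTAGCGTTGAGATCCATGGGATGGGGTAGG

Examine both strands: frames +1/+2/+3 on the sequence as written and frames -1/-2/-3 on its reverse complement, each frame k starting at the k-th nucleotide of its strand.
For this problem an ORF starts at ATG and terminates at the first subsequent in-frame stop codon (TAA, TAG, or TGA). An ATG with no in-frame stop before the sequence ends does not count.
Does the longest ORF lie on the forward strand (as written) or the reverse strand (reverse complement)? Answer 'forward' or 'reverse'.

reverse

Reverse complement (5'→3'): CCTACCCCATCCCATGGATCTCAACGCTACGAACATATAGAGGTTGAATGCGCTGACCATGATCGACACCTGATGC
Frame +1: GCA TCA GGT GTC GAT CAT GGT CAG CGC ATT CAA CCT CTA TAT GTT CGT AGC GTT GAG ATC CAT GGG ATG GGG TAG — ATG at 67, stop TAG at 73 → 9 nt.
Frame +2: CAT CAG GTG TCG ATC ATG GTC AGC GCA TTC AAC CTC TAT ATG TTC GTA GCG TTG AGA TCC ATG GGA TGG GGT AGG — no ATG→stop ORF.
Frame +3: ATC AGG TGT CGA TCA TGG TCA GCG CAT TCA ACC TCT ATA TGT TCG TAG CGT TGA GAT CCA TGG GAT GGG GTA — no ATG→stop ORF.
Frame -1: CCT ACC CCA TCC CAT GGA TCT CAA CGC TAC GAA CAT ATA GAG GTT GAA TGC GCT GAC CAT GAT CGA CAC CTG ATG — no ATG→stop ORF.
Frame -2: CTA CCC CAT CCC ATG GAT CTC AAC GCT ACG AAC ATA TAG AGG TTG AAT GCG CTG ACC ATG ATC GAC ACC TGA TGC — ATG at 14, stop TAG at 38 → 27 nt; ATG at 59, stop TGA at 71 → 15 nt.
Frame -3: TAC CCC ATC CCA TGG ATC TCA ACG CTA CGA ACA TAT AGA GGT TGA ATG CGC TGA CCA TGA TCG ACA CCT GAT — ATG at 48, stop TGA at 54 → 9 nt.
Forward-strand max 9 nt; reverse-strand max 27 nt. The reverse strand has the longer ORF.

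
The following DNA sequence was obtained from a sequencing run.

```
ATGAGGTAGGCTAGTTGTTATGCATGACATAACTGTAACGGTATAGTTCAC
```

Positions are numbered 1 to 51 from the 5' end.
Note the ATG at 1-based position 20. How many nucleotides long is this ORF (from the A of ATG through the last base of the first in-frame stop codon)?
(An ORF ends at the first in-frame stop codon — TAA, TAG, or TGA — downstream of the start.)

27

Codons from position 20: ATG (20–22), CAT (23–25), GAC (26–28), ATA (29–31), ACT (32–34), GTA (35–37), ACG (38–40), GTA (41–43), TAG (44–46).
TAG is the first in-frame stop; ORF spans 20–46, 27 nucleotides.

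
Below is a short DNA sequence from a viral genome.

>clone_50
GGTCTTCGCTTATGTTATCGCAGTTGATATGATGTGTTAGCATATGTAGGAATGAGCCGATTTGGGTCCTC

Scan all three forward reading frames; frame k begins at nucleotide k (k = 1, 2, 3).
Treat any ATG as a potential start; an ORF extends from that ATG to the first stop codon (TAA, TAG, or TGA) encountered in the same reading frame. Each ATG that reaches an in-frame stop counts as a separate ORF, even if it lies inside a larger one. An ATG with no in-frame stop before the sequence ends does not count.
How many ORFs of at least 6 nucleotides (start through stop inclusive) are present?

4

Frame 1: GGT CTT CGC TTA TGT TAT CGC AGT TGA TAT GAT GTG TTA GCA TAT GTA GGA ATG AGC CGA TTT GGG TCC — no ATG→stop ORF.
Frame 2: GTC TTC GCT TAT GTT ATC GCA GTT GAT ATG ATG TGT TAG CAT ATG TAG GAA TGA GCC GAT TTG GGT CCT — ATG at 29, stop TAG at 38 → 12 nt; ATG at 32, stop TAG at 38 → 9 nt; ATG at 44, stop TAG at 47 → 6 nt.
Frame 3: TCT TCG CTT ATG TTA TCG CAG TTG ATA TGA TGT GTT AGC ATA TGT AGG AAT GAG CCG ATT TGG GTC CTC — ATG at 12, stop TGA at 30 → 21 nt.
ORFs ≥ 6 nucleotides: frame 2 29–40 (12 nucleotides), frame 2 32–40 (9 nucleotides), frame 2 44–49 (6 nucleotides), frame 3 12–32 (21 nucleotides). Count = 4.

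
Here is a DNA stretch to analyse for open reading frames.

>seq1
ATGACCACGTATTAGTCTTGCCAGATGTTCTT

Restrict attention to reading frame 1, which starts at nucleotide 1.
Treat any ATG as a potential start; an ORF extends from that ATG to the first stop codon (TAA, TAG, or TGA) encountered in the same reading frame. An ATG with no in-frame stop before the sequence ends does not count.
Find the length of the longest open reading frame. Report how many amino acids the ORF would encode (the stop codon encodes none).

4

Frame 1: ATG ACC ACG TAT TAG TCT TGC CAG ATG TTC — ATG at 1, stop TAG at 13 → 15 nt.
Longest: frame 1, positions 1–15, 15 nt = 5 codons = 4 aa. → 4 amino acids.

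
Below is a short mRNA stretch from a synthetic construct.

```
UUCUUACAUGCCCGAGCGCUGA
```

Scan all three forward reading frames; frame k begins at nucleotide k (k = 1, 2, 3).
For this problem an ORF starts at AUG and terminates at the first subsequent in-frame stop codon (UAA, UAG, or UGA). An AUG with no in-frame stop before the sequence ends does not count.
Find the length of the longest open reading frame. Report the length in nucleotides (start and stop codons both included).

Frame 1: UUC UUA CAU GCC CGA GCG CUG — no AUG→stop ORF.
Frame 2: UCU UAC AUG CCC GAG CGC UGA — AUG at 8, stop UGA at 20 → 15 nt.
Frame 3: CUU ACA UGC CCG AGC GCU — no AUG→stop ORF.
Longest: frame 2, positions 8–22, 15 nt = 5 codons = 4 aa. → 15 nucleotides.

15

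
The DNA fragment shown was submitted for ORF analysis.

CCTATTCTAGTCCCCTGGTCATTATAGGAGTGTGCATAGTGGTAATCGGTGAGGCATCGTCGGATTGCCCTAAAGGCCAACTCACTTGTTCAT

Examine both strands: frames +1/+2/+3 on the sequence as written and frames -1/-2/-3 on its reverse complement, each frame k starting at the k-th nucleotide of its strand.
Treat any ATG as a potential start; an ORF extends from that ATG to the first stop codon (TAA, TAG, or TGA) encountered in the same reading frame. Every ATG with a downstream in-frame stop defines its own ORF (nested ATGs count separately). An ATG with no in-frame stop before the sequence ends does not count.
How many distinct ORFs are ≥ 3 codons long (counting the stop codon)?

Reverse complement (5'→3'): ATGAACAAGTGAGTTGGCCTTTAGGGCAATCCGACGATGCCTCACCGATTACCACTATGCACACTCCTATAATGACCAGGGGACTAGAATAGG
Frame +1: CCT ATT CTA GTC CCC TGG TCA TTA TAG GAG TGT GCA TAG TGG TAA TCG GTG AGG CAT CGT CGG ATT GCC CTA AAG GCC AAC TCA CTT GTT CAT — no ATG→stop ORF.
Frame +2: CTA TTC TAG TCC CCT GGT CAT TAT AGG AGT GTG CAT AGT GGT AAT CGG TGA GGC ATC GTC GGA TTG CCC TAA AGG CCA ACT CAC TTG TTC — no ATG→stop ORF.
Frame +3: TAT TCT AGT CCC CTG GTC ATT ATA GGA GTG TGC ATA GTG GTA ATC GGT GAG GCA TCG TCG GAT TGC CCT AAA GGC CAA CTC ACT TGT TCA — no ATG→stop ORF.
Frame -1: ATG AAC AAG TGA GTT GGC CTT TAG GGC AAT CCG ACG ATG CCT CAC CGA TTA CCA CTA TGC ACA CTC CTA TAA TGA CCA GGG GAC TAG AAT AGG — ATG at 1, stop TGA at 10 → 12 nt; ATG at 37, stop TAA at 70 → 36 nt.
Frame -2: TGA ACA AGT GAG TTG GCC TTT AGG GCA ATC CGA CGA TGC CTC ACC GAT TAC CAC TAT GCA CAC TCC TAT AAT GAC CAG GGG ACT AGA ATA — no ATG→stop ORF.
Frame -3: GAA CAA GTG AGT TGG CCT TTA GGG CAA TCC GAC GAT GCC TCA CCG ATT ACC ACT ATG CAC ACT CCT ATA ATG ACC AGG GGA CTA GAA TAG — ATG at 57, stop TAG at 90 → 36 nt; ATG at 72, stop TAG at 90 → 21 nt.
ORFs ≥ 3 codons: frame -1 1–12 (4 codons), frame -1 37–72 (12 codons), frame -3 57–92 (12 codons), frame -3 72–92 (7 codons). Count = 4.

4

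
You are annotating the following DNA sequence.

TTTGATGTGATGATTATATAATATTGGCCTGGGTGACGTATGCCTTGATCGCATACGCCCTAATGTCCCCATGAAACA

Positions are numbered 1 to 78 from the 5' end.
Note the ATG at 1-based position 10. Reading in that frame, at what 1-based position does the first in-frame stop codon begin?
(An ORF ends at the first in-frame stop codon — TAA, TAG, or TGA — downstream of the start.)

Codons from position 10: ATG (10–12), ATT (13–15), ATA (16–18), TAA (19–21).
TAA is a stop codon; it begins at position 19.

19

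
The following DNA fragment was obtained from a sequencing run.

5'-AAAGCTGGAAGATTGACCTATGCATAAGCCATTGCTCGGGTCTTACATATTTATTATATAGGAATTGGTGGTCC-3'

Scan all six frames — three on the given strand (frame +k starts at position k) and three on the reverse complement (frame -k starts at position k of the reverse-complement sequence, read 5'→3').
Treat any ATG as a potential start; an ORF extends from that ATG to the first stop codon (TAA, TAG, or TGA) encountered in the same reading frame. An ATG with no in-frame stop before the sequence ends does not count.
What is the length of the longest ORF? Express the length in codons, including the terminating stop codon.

Reverse complement (5'→3'): GGACCACCAATTCCTATATAATAAATATGTAAGACCCGAGCAATGGCTTATGCATAGGTCAATCTTCCAGCTTT
Frame +1: AAA GCT GGA AGA TTG ACC TAT GCA TAA GCC ATT GCT CGG GTC TTA CAT ATT TAT TAT ATA GGA ATT GGT GGT — no ATG→stop ORF.
Frame +2: AAG CTG GAA GAT TGA CCT ATG CAT AAG CCA TTG CTC GGG TCT TAC ATA TTT ATT ATA TAG GAA TTG GTG GTC — ATG at 20, stop TAG at 59 → 42 nt.
Frame +3: AGC TGG AAG ATT GAC CTA TGC ATA AGC CAT TGC TCG GGT CTT ACA TAT TTA TTA TAT AGG AAT TGG TGG TCC — no ATG→stop ORF.
Frame -1: GGA CCA CCA ATT CCT ATA TAA TAA ATA TGT AAG ACC CGA GCA ATG GCT TAT GCA TAG GTC AAT CTT CCA GCT — ATG at 43, stop TAG at 55 → 15 nt.
Frame -2: GAC CAC CAA TTC CTA TAT AAT AAA TAT GTA AGA CCC GAG CAA TGG CTT ATG CAT AGG TCA ATC TTC CAG CTT — no ATG→stop ORF.
Frame -3: ACC ACC AAT TCC TAT ATA ATA AAT ATG TAA GAC CCG AGC AAT GGC TTA TGC ATA GGT CAA TCT TCC AGC TTT — ATG at 27, stop TAA at 30 → 6 nt.
Longest: frame +2, positions 20–61, 42 nt = 14 codons = 13 aa. → 14 codons.

14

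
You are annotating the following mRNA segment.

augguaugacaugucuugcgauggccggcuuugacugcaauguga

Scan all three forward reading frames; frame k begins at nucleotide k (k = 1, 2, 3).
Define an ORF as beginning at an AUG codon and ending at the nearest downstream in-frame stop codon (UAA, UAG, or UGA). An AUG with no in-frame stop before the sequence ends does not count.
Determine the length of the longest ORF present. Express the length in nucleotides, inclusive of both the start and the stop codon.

Frame 1: AUG GUA UGA CAU GUC UUG CGA UGG CCG GCU UUG ACU GCA AUG UGA — AUG at 1, stop UGA at 7 → 9 nt; AUG at 40, stop UGA at 43 → 6 nt.
Frame 2: UGG UAU GAC AUG UCU UGC GAU GGC CGG CUU UGA CUG CAA UGU — AUG at 11, stop UGA at 32 → 24 nt.
Frame 3: GGU AUG ACA UGU CUU GCG AUG GCC GGC UUU GAC UGC AAU GUG — no AUG→stop ORF.
Longest: frame 2, positions 11–34, 24 nt = 8 codons = 7 aa. → 24 nucleotides.

24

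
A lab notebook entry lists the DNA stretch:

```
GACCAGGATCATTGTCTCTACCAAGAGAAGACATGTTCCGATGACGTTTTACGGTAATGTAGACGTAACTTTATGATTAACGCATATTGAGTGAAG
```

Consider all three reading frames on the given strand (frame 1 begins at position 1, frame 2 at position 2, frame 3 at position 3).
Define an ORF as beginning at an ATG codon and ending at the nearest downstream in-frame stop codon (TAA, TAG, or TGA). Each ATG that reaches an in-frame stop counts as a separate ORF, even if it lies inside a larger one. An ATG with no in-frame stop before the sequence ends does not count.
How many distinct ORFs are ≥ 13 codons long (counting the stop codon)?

Frame 1: GAC CAG GAT CAT TGT CTC TAC CAA GAG AAG ACA TGT TCC GAT GAC GTT TTA CGG TAA TGT AGA CGT AAC TTT ATG ATT AAC GCA TAT TGA GTG AAG — ATG at 73, stop TGA at 88 → 18 nt.
Frame 2: ACC AGG ATC ATT GTC TCT ACC AAG AGA AGA CAT GTT CCG ATG ACG TTT TAC GGT AAT GTA GAC GTA ACT TTA TGA TTA ACG CAT ATT GAG TGA — ATG at 41, stop TGA at 74 → 36 nt.
Frame 3: CCA GGA TCA TTG TCT CTA CCA AGA GAA GAC ATG TTC CGA TGA CGT TTT ACG GTA ATG TAG ACG TAA CTT TAT GAT TAA CGC ATA TTG AGT GAA — ATG at 33, stop TGA at 42 → 12 nt; ATG at 57, stop TAG at 60 → 6 nt.
No ORF reaches 13 codons. Count = 0.

0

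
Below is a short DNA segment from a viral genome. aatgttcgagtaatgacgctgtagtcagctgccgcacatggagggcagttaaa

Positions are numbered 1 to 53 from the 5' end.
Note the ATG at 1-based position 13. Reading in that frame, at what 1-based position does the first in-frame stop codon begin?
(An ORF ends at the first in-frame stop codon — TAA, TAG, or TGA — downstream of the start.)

Codons from position 13: ATG (13–15), ACG (16–18), CTG (19–21), TAG (22–24).
TAG is a stop codon; it begins at position 22.

22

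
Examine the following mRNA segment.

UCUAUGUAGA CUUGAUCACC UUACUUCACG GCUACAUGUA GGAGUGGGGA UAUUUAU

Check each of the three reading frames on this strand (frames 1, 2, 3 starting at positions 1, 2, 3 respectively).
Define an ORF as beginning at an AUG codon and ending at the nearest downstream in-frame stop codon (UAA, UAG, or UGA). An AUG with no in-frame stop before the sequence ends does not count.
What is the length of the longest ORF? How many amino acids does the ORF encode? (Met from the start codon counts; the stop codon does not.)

Frame 1: UCU AUG UAG ACU UGA UCA CCU UAC UUC ACG GCU ACA UGU AGG AGU GGG GAU AUU UAU — AUG at 4, stop UAG at 7 → 6 nt.
Frame 2: CUA UGU AGA CUU GAU CAC CUU ACU UCA CGG CUA CAU GUA GGA GUG GGG AUA UUU — no AUG→stop ORF.
Frame 3: UAU GUA GAC UUG AUC ACC UUA CUU CAC GGC UAC AUG UAG GAG UGG GGA UAU UUA — AUG at 36, stop UAG at 39 → 6 nt.
Longest: frame 1, positions 4–9, 6 nt = 2 codons = 1 aa. → 1 amino acids.

1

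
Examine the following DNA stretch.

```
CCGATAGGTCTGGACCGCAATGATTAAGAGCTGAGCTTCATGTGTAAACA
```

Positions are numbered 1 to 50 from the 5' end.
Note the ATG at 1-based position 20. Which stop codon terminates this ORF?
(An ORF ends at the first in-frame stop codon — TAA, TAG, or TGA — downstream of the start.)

Codons from position 20: ATG (20–22), ATT (23–25), AAG (26–28), AGC (29–31), TGA (32–34).
The first in-frame stop codon is TGA.

TGA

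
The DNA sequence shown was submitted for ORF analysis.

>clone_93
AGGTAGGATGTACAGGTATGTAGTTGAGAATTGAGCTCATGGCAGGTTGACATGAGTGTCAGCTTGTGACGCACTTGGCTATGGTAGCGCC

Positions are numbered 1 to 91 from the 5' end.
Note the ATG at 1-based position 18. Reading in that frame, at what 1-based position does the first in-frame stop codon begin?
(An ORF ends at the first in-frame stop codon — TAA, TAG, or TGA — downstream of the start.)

21

Codons from position 18: ATG (18–20), TAG (21–23).
TAG is a stop codon; it begins at position 21.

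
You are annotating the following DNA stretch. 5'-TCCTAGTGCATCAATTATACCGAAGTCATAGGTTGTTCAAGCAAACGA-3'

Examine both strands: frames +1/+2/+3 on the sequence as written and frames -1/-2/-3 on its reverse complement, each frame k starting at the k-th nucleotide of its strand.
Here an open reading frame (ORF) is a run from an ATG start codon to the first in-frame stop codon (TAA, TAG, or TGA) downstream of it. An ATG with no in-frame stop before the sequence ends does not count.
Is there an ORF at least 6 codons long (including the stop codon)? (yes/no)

no

Reverse complement (5'→3'): TCGTTTGCTTGAACAACCTATGACTTCGGTATAATTGATGCACTAGGA
Frame +1: TCC TAG TGC ATC AAT TAT ACC GAA GTC ATA GGT TGT TCA AGC AAA CGA — no ATG→stop ORF.
Frame +2: CCT AGT GCA TCA ATT ATA CCG AAG TCA TAG GTT GTT CAA GCA AAC — no ATG→stop ORF.
Frame +3: CTA GTG CAT CAA TTA TAC CGA AGT CAT AGG TTG TTC AAG CAA ACG — no ATG→stop ORF.
Frame -1: TCG TTT GCT TGA ACA ACC TAT GAC TTC GGT ATA ATT GAT GCA CTA GGA — no ATG→stop ORF.
Frame -2: CGT TTG CTT GAA CAA CCT ATG ACT TCG GTA TAA TTG ATG CAC TAG — ATG at 20, stop TAA at 32 → 15 nt; ATG at 38, stop TAG at 44 → 9 nt.
Frame -3: GTT TGC TTG AAC AAC CTA TGA CTT CGG TAT AAT TGA TGC ACT AGG — no ATG→stop ORF.
Largest ORF found is 5 codons < 6, so no.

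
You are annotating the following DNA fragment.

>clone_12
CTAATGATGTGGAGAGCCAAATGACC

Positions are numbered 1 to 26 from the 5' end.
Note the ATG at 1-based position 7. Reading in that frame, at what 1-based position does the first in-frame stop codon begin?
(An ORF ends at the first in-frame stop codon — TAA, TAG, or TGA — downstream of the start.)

22

Codons from position 7: ATG (7–9), TGG (10–12), AGA (13–15), GCC (16–18), AAA (19–21), TGA (22–24).
TGA is a stop codon; it begins at position 22.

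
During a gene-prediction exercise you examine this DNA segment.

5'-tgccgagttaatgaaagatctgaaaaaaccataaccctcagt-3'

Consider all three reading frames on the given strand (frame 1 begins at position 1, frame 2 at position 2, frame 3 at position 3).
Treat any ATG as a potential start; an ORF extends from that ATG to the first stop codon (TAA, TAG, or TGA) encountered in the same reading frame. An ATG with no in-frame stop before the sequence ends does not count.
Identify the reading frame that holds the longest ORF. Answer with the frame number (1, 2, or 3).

2

Frame 1: TGC CGA GTT AAT GAA AGA TCT GAA AAA ACC ATA ACC CTC AGT — no ATG→stop ORF.
Frame 2: GCC GAG TTA ATG AAA GAT CTG AAA AAA CCA TAA CCC TCA — ATG at 11, stop TAA at 32 → 24 nt.
Frame 3: CCG AGT TAA TGA AAG ATC TGA AAA AAC CAT AAC CCT CAG — no ATG→stop ORF.
Longest ORF is 24 nt in frame 2 (positions 11–34).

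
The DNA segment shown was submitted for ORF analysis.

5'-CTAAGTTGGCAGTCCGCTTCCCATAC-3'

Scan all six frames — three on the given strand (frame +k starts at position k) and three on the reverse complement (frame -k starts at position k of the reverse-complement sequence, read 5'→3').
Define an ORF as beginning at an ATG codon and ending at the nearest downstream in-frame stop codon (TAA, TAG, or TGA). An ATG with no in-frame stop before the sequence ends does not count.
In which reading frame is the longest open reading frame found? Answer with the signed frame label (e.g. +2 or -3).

-3

Reverse complement (5'→3'): GTATGGGAAGCGGACTGCCAACTTAG
Frame +1: CTA AGT TGG CAG TCC GCT TCC CAT — no ATG→stop ORF.
Frame +2: TAA GTT GGC AGT CCG CTT CCC ATA — no ATG→stop ORF.
Frame +3: AAG TTG GCA GTC CGC TTC CCA TAC — no ATG→stop ORF.
Frame -1: GTA TGG GAA GCG GAC TGC CAA CTT — no ATG→stop ORF.
Frame -2: TAT GGG AAG CGG ACT GCC AAC TTA — no ATG→stop ORF.
Frame -3: ATG GGA AGC GGA CTG CCA ACT TAG — ATG at 3, stop TAG at 24 → 24 nt.
Longest ORF is 24 nt in frame -3 (positions 3–26).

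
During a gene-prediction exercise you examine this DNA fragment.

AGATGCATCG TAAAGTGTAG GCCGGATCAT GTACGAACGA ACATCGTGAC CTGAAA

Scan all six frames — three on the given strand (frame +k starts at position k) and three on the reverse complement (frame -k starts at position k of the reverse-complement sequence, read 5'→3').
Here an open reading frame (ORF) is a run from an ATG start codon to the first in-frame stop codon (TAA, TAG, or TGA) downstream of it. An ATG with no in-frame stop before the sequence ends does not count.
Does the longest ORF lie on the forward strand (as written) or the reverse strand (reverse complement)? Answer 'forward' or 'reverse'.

Reverse complement (5'→3'): TTTCAGGTCACGATGTTCGTTCGTACATGATCCGGCCTACACTTTACGATGCATCT
Frame +1: AGA TGC ATC GTA AAG TGT AGG CCG GAT CAT GTA CGA ACG AAC ATC GTG ACC TGA — no ATG→stop ORF.
Frame +2: GAT GCA TCG TAA AGT GTA GGC CGG ATC ATG TAC GAA CGA ACA TCG TGA CCT GAA — ATG at 29, stop TGA at 47 → 21 nt.
Frame +3: ATG CAT CGT AAA GTG TAG GCC GGA TCA TGT ACG AAC GAA CAT CGT GAC CTG AAA — ATG at 3, stop TAG at 18 → 18 nt.
Frame -1: TTT CAG GTC ACG ATG TTC GTT CGT ACA TGA TCC GGC CTA CAC TTT ACG ATG CAT — ATG at 13, stop TGA at 28 → 18 nt.
Frame -2: TTC AGG TCA CGA TGT TCG TTC GTA CAT GAT CCG GCC TAC ACT TTA CGA TGC ATC — no ATG→stop ORF.
Frame -3: TCA GGT CAC GAT GTT CGT TCG TAC ATG ATC CGG CCT ACA CTT TAC GAT GCA TCT — no ATG→stop ORF.
Forward-strand max 21 nt; reverse-strand max 18 nt. The forward strand has the longer ORF.

forward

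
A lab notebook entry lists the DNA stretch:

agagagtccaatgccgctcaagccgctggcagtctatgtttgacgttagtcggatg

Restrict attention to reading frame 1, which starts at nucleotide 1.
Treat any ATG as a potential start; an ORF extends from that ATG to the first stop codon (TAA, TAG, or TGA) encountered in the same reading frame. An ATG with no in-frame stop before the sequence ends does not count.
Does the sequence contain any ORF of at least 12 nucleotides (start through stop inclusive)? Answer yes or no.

no

Frame 1: AGA GAG TCC AAT GCC GCT CAA GCC GCT GGC AGT CTA TGT TTG ACG TTA GTC GGA — no ATG→stop ORF.
Largest ORF found is 0 nucleotides < 12, so no.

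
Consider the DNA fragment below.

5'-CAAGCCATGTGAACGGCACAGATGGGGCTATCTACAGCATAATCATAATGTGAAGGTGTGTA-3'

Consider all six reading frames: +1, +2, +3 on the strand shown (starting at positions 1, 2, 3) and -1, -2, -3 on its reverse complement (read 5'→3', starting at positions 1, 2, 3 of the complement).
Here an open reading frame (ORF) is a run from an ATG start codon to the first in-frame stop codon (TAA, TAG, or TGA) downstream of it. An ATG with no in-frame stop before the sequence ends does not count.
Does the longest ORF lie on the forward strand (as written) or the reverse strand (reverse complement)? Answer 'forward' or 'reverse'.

Reverse complement (5'→3'): TACACACCTTCACATTATGATTATGCTGTAGATAGCCCCATCTGTGCCGTTCACATGGCTTG
Frame +1: CAA GCC ATG TGA ACG GCA CAG ATG GGG CTA TCT ACA GCA TAA TCA TAA TGT GAA GGT GTG — ATG at 7, stop TGA at 10 → 6 nt; ATG at 22, stop TAA at 40 → 21 nt.
Frame +2: AAG CCA TGT GAA CGG CAC AGA TGG GGC TAT CTA CAG CAT AAT CAT AAT GTG AAG GTG TGT — no ATG→stop ORF.
Frame +3: AGC CAT GTG AAC GGC ACA GAT GGG GCT ATC TAC AGC ATA ATC ATA ATG TGA AGG TGT GTA — ATG at 48, stop TGA at 51 → 6 nt.
Frame -1: TAC ACA CCT TCA CAT TAT GAT TAT GCT GTA GAT AGC CCC ATC TGT GCC GTT CAC ATG GCT — no ATG→stop ORF.
Frame -2: ACA CAC CTT CAC ATT ATG ATT ATG CTG TAG ATA GCC CCA TCT GTG CCG TTC ACA TGG CTT — ATG at 17, stop TAG at 29 → 15 nt; ATG at 23, stop TAG at 29 → 9 nt.
Frame -3: CAC ACC TTC ACA TTA TGA TTA TGC TGT AGA TAG CCC CAT CTG TGC CGT TCA CAT GGC TTG — no ATG→stop ORF.
Forward-strand max 21 nt; reverse-strand max 15 nt. The forward strand has the longer ORF.

forward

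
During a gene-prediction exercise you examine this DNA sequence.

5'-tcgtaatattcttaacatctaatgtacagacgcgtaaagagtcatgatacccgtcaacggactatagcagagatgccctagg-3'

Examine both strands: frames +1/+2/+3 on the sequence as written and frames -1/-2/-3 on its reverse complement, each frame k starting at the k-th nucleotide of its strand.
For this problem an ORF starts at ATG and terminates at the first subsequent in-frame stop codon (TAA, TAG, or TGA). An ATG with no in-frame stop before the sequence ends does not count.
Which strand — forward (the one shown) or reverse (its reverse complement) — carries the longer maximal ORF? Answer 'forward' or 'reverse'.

Reverse complement (5'→3'): CCTAGGGCATCTCTGCTATAGTCCGTTGACGGGTATCATGACTCTTTACGCGTCTGTACATTAGATGTTAAGAATATTACGA
Frame +1: TCG TAA TAT TCT TAA CAT CTA ATG TAC AGA CGC GTA AAG AGT CAT GAT ACC CGT CAA CGG ACT ATA GCA GAG ATG CCC TAG — ATG at 22, stop TAG at 79 → 60 nt; ATG at 73, stop TAG at 79 → 9 nt.
Frame +2: CGT AAT ATT CTT AAC ATC TAA TGT ACA GAC GCG TAA AGA GTC ATG ATA CCC GTC AAC GGA CTA TAG CAG AGA TGC CCT AGG — ATG at 44, stop TAG at 65 → 24 nt.
Frame +3: GTA ATA TTC TTA ACA TCT AAT GTA CAG ACG CGT AAA GAG TCA TGA TAC CCG TCA ACG GAC TAT AGC AGA GAT GCC CTA — no ATG→stop ORF.
Frame -1: CCT AGG GCA TCT CTG CTA TAG TCC GTT GAC GGG TAT CAT GAC TCT TTA CGC GTC TGT ACA TTA GAT GTT AAG AAT ATT ACG — no ATG→stop ORF.
Frame -2: CTA GGG CAT CTC TGC TAT AGT CCG TTG ACG GGT ATC ATG ACT CTT TAC GCG TCT GTA CAT TAG ATG TTA AGA ATA TTA CGA — ATG at 38, stop TAG at 62 → 27 nt.
Frame -3: TAG GGC ATC TCT GCT ATA GTC CGT TGA CGG GTA TCA TGA CTC TTT ACG CGT CTG TAC ATT AGA TGT TAA GAA TAT TAC — no ATG→stop ORF.
Forward-strand max 60 nt; reverse-strand max 27 nt. The forward strand has the longer ORF.

forward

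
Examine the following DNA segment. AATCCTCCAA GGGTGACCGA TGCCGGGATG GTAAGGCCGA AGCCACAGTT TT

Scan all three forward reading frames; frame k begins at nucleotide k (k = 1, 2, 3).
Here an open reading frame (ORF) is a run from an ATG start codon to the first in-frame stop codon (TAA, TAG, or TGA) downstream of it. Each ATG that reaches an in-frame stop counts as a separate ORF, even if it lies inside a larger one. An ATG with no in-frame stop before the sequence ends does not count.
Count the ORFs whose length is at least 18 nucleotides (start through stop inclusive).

0

Frame 1: AAT CCT CCA AGG GTG ACC GAT GCC GGG ATG GTA AGG CCG AAG CCA CAG TTT — no ATG→stop ORF.
Frame 2: ATC CTC CAA GGG TGA CCG ATG CCG GGA TGG TAA GGC CGA AGC CAC AGT TTT — ATG at 20, stop TAA at 32 → 15 nt.
Frame 3: TCC TCC AAG GGT GAC CGA TGC CGG GAT GGT AAG GCC GAA GCC ACA GTT — no ATG→stop ORF.
No ORF reaches 18 nucleotides. Count = 0.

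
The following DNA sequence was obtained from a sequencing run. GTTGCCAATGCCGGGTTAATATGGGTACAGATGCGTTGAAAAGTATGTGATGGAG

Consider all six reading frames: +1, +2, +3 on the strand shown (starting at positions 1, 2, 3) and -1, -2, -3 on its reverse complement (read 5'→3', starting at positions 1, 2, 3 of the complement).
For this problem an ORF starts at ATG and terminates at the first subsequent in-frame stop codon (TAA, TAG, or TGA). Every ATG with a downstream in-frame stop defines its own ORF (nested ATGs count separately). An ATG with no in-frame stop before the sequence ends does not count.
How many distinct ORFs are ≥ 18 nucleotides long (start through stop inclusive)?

Reverse complement (5'→3'): CTCCATCACATACTTTTCAACGCATCTGTACCCATATTAACCCGGCATTGGCAAC
Frame +1: GTT GCC AAT GCC GGG TTA ATA TGG GTA CAG ATG CGT TGA AAA GTA TGT GAT GGA — ATG at 31, stop TGA at 37 → 9 nt.
Frame +2: TTG CCA ATG CCG GGT TAA TAT GGG TAC AGA TGC GTT GAA AAG TAT GTG ATG GAG — ATG at 8, stop TAA at 17 → 12 nt.
Frame +3: TGC CAA TGC CGG GTT AAT ATG GGT ACA GAT GCG TTG AAA AGT ATG TGA TGG — ATG at 21, stop TGA at 48 → 30 nt; ATG at 45, stop TGA at 48 → 6 nt.
Frame -1: CTC CAT CAC ATA CTT TTC AAC GCA TCT GTA CCC ATA TTA ACC CGG CAT TGG CAA — no ATG→stop ORF.
Frame -2: TCC ATC ACA TAC TTT TCA ACG CAT CTG TAC CCA TAT TAA CCC GGC ATT GGC AAC — no ATG→stop ORF.
Frame -3: CCA TCA CAT ACT TTT CAA CGC ATC TGT ACC CAT ATT AAC CCG GCA TTG GCA — no ATG→stop ORF.
ORFs ≥ 18 nucleotides: frame +3 21–50 (30 nucleotides). Count = 1.

1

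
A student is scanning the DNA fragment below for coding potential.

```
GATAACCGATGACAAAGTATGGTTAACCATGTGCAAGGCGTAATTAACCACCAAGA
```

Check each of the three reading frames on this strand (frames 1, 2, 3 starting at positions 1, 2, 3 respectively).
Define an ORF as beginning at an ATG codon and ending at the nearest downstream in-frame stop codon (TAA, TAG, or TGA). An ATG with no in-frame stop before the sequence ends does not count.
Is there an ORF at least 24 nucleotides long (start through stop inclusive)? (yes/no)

Frame 1: GAT AAC CGA TGA CAA AGT ATG GTT AAC CAT GTG CAA GGC GTA ATT AAC CAC CAA — no ATG→stop ORF.
Frame 2: ATA ACC GAT GAC AAA GTA TGG TTA ACC ATG TGC AAG GCG TAA TTA ACC ACC AAG — ATG at 29, stop TAA at 41 → 15 nt.
Frame 3: TAA CCG ATG ACA AAG TAT GGT TAA CCA TGT GCA AGG CGT AAT TAA CCA CCA AGA — ATG at 9, stop TAA at 24 → 18 nt.
Largest ORF found is 18 nucleotides < 24, so no.

no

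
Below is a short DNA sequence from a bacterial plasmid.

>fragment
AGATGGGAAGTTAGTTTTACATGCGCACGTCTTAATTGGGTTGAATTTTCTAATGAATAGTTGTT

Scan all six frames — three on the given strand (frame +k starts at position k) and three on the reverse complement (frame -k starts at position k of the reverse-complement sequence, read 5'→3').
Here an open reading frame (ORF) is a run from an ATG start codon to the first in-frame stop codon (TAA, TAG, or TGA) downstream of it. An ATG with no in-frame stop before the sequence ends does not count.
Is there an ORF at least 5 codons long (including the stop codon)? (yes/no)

yes

Reverse complement (5'→3'): AACAACTATTCATTAGAAAATTCAACCCAATTAAGACGTGCGCATGTAAAACTAACTTCCCATCT
Frame +1: AGA TGG GAA GTT AGT TTT ACA TGC GCA CGT CTT AAT TGG GTT GAA TTT TCT AAT GAA TAG TTG — no ATG→stop ORF.
Frame +2: GAT GGG AAG TTA GTT TTA CAT GCG CAC GTC TTA ATT GGG TTG AAT TTT CTA ATG AAT AGT TGT — no ATG→stop ORF.
Frame +3: ATG GGA AGT TAG TTT TAC ATG CGC ACG TCT TAA TTG GGT TGA ATT TTC TAA TGA ATA GTT GTT — ATG at 3, stop TAG at 12 → 12 nt; ATG at 21, stop TAA at 33 → 15 nt.
Frame -1: AAC AAC TAT TCA TTA GAA AAT TCA ACC CAA TTA AGA CGT GCG CAT GTA AAA CTA ACT TCC CAT — no ATG→stop ORF.
Frame -2: ACA ACT ATT CAT TAG AAA ATT CAA CCC AAT TAA GAC GTG CGC ATG TAA AAC TAA CTT CCC ATC — ATG at 44, stop TAA at 47 → 6 nt.
Frame -3: CAA CTA TTC ATT AGA AAA TTC AAC CCA ATT AAG ACG TGC GCA TGT AAA ACT AAC TTC CCA TCT — no ATG→stop ORF.
Frame +3 has an ORF of 5 codons (positions 21–35) ≥ 5, so yes.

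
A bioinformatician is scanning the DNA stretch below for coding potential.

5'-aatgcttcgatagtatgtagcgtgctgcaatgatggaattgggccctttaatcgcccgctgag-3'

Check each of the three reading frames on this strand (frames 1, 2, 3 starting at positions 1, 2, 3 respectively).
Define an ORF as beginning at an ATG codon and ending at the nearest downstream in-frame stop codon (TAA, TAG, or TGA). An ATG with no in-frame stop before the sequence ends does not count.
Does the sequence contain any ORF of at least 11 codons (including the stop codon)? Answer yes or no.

yes

Frame 1: AAT GCT TCG ATA GTA TGT AGC GTG CTG CAA TGA TGG AAT TGG GCC CTT TAA TCG CCC GCT GAG — no ATG→stop ORF.
Frame 2: ATG CTT CGA TAG TAT GTA GCG TGC TGC AAT GAT GGA ATT GGG CCC TTT AAT CGC CCG CTG — ATG at 2, stop TAG at 11 → 12 nt.
Frame 3: TGC TTC GAT AGT ATG TAG CGT GCT GCA ATG ATG GAA TTG GGC CCT TTA ATC GCC CGC TGA — ATG at 15, stop TAG at 18 → 6 nt; ATG at 30, stop TGA at 60 → 33 nt; ATG at 33, stop TGA at 60 → 30 nt.
Frame 3 has an ORF of 11 codons (positions 30–62) ≥ 11, so yes.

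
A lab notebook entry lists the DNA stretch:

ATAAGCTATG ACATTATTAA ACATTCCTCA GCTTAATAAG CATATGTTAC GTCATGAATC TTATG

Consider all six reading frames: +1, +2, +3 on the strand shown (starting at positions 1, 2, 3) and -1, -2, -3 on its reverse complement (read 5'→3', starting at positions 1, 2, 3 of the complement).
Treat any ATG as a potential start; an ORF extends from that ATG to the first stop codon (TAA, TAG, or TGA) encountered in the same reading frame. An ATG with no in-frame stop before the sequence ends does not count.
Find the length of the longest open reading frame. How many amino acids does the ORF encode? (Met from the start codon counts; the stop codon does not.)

Reverse complement (5'→3'): CATAAGATTCATGACGTAACATATGCTTATTAAGCTGAGGAATGTTTAATAATGTCATAGCTTAT
Frame +1: ATA AGC TAT GAC ATT ATT AAA CAT TCC TCA GCT TAA TAA GCA TAT GTT ACG TCA TGA ATC TTA — no ATG→stop ORF.
Frame +2: TAA GCT ATG ACA TTA TTA AAC ATT CCT CAG CTT AAT AAG CAT ATG TTA CGT CAT GAA TCT TAT — no ATG→stop ORF.
Frame +3: AAG CTA TGA CAT TAT TAA ACA TTC CTC AGC TTA ATA AGC ATA TGT TAC GTC ATG AAT CTT ATG — no ATG→stop ORF.
Frame -1: CAT AAG ATT CAT GAC GTA ACA TAT GCT TAT TAA GCT GAG GAA TGT TTA ATA ATG TCA TAG CTT — ATG at 52, stop TAG at 58 → 9 nt.
Frame -2: ATA AGA TTC ATG ACG TAA CAT ATG CTT ATT AAG CTG AGG AAT GTT TAA TAA TGT CAT AGC TTA — ATG at 11, stop TAA at 17 → 9 nt; ATG at 23, stop TAA at 47 → 27 nt.
Frame -3: TAA GAT TCA TGA CGT AAC ATA TGC TTA TTA AGC TGA GGA ATG TTT AAT AAT GTC ATA GCT TAT — no ATG→stop ORF.
Longest: frame -2, positions 23–49, 27 nt = 9 codons = 8 aa. → 8 amino acids.

8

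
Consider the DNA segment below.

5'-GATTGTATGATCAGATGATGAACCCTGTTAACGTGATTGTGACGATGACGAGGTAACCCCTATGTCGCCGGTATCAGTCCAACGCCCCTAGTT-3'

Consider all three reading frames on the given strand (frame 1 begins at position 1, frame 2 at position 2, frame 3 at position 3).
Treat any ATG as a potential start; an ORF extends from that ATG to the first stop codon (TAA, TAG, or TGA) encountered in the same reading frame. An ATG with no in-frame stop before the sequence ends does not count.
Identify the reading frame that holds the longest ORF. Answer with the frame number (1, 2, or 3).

3

Frame 1: GAT TGT ATG ATC AGA TGA TGA ACC CTG TTA ACG TGA TTG TGA CGA TGA CGA GGT AAC CCC TAT GTC GCC GGT ATC AGT CCA ACG CCC CTA GTT — ATG at 7, stop TGA at 16 → 12 nt.
Frame 2: ATT GTA TGA TCA GAT GAT GAA CCC TGT TAA CGT GAT TGT GAC GAT GAC GAG GTA ACC CCT ATG TCG CCG GTA TCA GTC CAA CGC CCC TAG — ATG at 62, stop TAG at 89 → 30 nt.
Frame 3: TTG TAT GAT CAG ATG ATG AAC CCT GTT AAC GTG ATT GTG ACG ATG ACG AGG TAA CCC CTA TGT CGC CGG TAT CAG TCC AAC GCC CCT AGT — ATG at 15, stop TAA at 54 → 42 nt; ATG at 18, stop TAA at 54 → 39 nt; ATG at 45, stop TAA at 54 → 12 nt.
Longest ORF is 42 nt in frame 3 (positions 15–56).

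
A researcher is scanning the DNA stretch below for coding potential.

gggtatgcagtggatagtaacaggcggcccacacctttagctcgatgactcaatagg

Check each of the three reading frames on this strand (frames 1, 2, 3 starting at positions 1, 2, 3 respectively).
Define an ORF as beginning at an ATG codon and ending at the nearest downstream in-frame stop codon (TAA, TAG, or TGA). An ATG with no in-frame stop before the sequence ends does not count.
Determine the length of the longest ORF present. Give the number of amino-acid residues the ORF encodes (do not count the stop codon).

Frame 1: GGG TAT GCA GTG GAT AGT AAC AGG CGG CCC ACA CCT TTA GCT CGA TGA CTC AAT AGG — no ATG→stop ORF.
Frame 2: GGT ATG CAG TGG ATA GTA ACA GGC GGC CCA CAC CTT TAG CTC GAT GAC TCA ATA — ATG at 5, stop TAG at 38 → 36 nt.
Frame 3: GTA TGC AGT GGA TAG TAA CAG GCG GCC CAC ACC TTT AGC TCG ATG ACT CAA TAG — ATG at 45, stop TAG at 54 → 12 nt.
Longest: frame 2, positions 5–40, 36 nt = 12 codons = 11 aa. → 11 amino acids.

11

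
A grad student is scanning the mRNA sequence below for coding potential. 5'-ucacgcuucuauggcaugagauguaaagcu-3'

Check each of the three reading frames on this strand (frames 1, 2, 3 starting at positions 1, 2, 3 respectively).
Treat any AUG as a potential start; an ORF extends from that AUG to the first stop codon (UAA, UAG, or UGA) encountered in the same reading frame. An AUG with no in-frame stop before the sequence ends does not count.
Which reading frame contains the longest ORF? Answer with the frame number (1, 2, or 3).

2

Frame 1: UCA CGC UUC UAU GGC AUG AGA UGU AAA GCU — no AUG→stop ORF.
Frame 2: CAC GCU UCU AUG GCA UGA GAU GUA AAG — AUG at 11, stop UGA at 17 → 9 nt.
Frame 3: ACG CUU CUA UGG CAU GAG AUG UAA AGC — AUG at 21, stop UAA at 24 → 6 nt.
Longest ORF is 9 nt in frame 2 (positions 11–19).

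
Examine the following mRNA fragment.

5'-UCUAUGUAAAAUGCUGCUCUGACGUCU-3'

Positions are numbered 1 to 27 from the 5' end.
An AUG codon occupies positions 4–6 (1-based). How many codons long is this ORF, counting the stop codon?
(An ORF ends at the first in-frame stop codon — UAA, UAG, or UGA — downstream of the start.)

Codons from position 4: AUG (4–6), UAA (7–9).
UAA is the first in-frame stop; that's 2 codons including the stop.

2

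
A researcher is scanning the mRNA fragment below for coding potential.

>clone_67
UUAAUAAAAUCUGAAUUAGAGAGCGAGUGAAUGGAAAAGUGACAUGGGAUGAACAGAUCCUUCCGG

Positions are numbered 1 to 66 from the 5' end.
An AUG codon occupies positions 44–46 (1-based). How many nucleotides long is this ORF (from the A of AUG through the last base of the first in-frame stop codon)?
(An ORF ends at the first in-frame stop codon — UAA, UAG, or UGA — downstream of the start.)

9

Codons from position 44: AUG (44–46), GGA (47–49), UGA (50–52).
UGA is the first in-frame stop; ORF spans 44–52, 9 nucleotides.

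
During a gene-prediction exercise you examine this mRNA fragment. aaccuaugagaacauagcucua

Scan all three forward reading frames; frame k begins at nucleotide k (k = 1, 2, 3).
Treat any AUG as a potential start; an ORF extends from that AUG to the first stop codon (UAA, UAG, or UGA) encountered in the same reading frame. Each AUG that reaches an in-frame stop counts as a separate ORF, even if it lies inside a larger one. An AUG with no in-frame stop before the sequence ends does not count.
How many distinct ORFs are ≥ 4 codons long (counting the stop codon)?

1

Frame 1: AAC CUA UGA GAA CAU AGC UCU — no AUG→stop ORF.
Frame 2: ACC UAU GAG AAC AUA GCU CUA — no AUG→stop ORF.
Frame 3: CCU AUG AGA ACA UAG CUC — AUG at 6, stop UAG at 15 → 12 nt.
ORFs ≥ 4 codons: frame 3 6–17 (4 codons). Count = 1.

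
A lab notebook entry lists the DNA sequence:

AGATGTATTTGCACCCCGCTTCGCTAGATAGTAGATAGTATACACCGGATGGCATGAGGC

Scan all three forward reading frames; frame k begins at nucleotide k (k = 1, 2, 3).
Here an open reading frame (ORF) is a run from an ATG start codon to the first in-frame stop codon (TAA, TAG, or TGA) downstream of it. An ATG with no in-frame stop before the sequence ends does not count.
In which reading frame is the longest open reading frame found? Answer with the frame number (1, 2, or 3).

Frame 1: AGA TGT ATT TGC ACC CCG CTT CGC TAG ATA GTA GAT AGT ATA CAC CGG ATG GCA TGA GGC — ATG at 49, stop TGA at 55 → 9 nt.
Frame 2: GAT GTA TTT GCA CCC CGC TTC GCT AGA TAG TAG ATA GTA TAC ACC GGA TGG CAT GAG — no ATG→stop ORF.
Frame 3: ATG TAT TTG CAC CCC GCT TCG CTA GAT AGT AGA TAG TAT ACA CCG GAT GGC ATG AGG — ATG at 3, stop TAG at 36 → 36 nt.
Longest ORF is 36 nt in frame 3 (positions 3–38).

3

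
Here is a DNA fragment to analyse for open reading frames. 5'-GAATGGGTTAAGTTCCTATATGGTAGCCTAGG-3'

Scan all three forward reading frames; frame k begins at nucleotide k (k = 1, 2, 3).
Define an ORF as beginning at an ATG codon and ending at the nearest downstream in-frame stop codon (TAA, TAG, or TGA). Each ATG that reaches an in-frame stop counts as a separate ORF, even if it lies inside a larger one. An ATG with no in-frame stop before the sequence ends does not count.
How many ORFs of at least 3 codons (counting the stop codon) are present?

Frame 1: GAA TGG GTT AAG TTC CTA TAT GGT AGC CTA — no ATG→stop ORF.
Frame 2: AAT GGG TTA AGT TCC TAT ATG GTA GCC TAG — ATG at 20, stop TAG at 29 → 12 nt.
Frame 3: ATG GGT TAA GTT CCT ATA TGG TAG CCT AGG — ATG at 3, stop TAA at 9 → 9 nt.
ORFs ≥ 3 codons: frame 2 20–31 (4 codons), frame 3 3–11 (3 codons). Count = 2.

2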